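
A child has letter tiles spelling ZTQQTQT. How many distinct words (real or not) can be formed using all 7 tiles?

ZTQQTQT has 7 letters with Q appearing 3 times and T appearing 3 times.
So there are 7! / (3!·3!) = 140 distinguishable arrangements.

140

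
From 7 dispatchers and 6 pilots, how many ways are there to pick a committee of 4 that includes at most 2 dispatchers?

Split by how many dispatchers are chosen (0 through 2).
Sum: C(7,0)·C(6,4) + C(7,1)·C(6,3) + C(7,2)·C(6,2) = 15 + 140 + 315 = 470.

470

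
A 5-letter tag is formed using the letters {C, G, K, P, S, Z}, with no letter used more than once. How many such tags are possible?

720

Choose and order 5 of the 6 symbols: the first letter has 6 options, the next 5, and so on down to 2.
That product is 6 × 5 × 4 × 3 × 2 = 720.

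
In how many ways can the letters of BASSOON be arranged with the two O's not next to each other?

Total arrangements of BASSOON: 7!/(2!·2!) = 1260.
If the two O's are adjacent, glue them into one block, leaving 6 items to arrange: (6)!/(2!) = 360 ways.
Subtracting, 1260 − 360 = 900 arrangements keep the O's apart.

900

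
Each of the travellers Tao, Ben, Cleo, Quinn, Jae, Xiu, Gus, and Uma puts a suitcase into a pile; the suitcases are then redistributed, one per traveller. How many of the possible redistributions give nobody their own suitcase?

This is the derangement count D_8: permutations of 8 items with no fixed point.
By inclusion–exclusion this is Σ_{j=0}^{8} (−1)^j C(8,j)·(8−j)!.
Computing: 40320 − 40320 + 20160 − 6720 + 1680 − 336 + 56 − 8 + 1 = 14833.

14833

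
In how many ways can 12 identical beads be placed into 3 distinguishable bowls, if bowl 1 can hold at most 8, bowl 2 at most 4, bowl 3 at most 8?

35

By stars and bars, unrestricted non-negative solutions to x_1+…+x_3 = 12 number C(12+2,2) = 91.
Subtract solutions that violate a single cap (substitute x_i' = x_i − (cap_i+1)): x_1 ≥ 9 gives C(5,2) = 10; x_2 ≥ 5 gives C(9,2) = 36; x_3 ≥ 9 gives C(5,2) = 10. Together 56.
No two caps can be exceeded simultaneously, so the pair terms are all 0.
By inclusion–exclusion the count is 91 − 56 + 0 = 35.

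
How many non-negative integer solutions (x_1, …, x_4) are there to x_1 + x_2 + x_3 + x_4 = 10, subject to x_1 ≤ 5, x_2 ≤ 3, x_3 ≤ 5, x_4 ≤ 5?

100

By stars and bars, unrestricted non-negative solutions to x_1+…+x_4 = 10 number C(10+3,3) = 286.
Subtract solutions that violate a single cap (substitute x_i' = x_i − (cap_i+1)): x_1 ≥ 6 gives C(7,3) = 35; x_2 ≥ 4 gives C(9,3) = 84; x_3 ≥ 6 gives C(7,3) = 35; x_4 ≥ 6 gives C(7,3) = 35. Together 189.
Add back pairs where two caps are both exceeded: 1 + 0 + 0 + 1 + 1 + 0 = 3.
By inclusion–exclusion the count is 286 − 189 + 3 = 100.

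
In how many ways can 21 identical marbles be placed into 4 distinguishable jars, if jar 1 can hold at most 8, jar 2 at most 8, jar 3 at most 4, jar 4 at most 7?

Ignoring the caps, the number of non-negative solutions to x_1+…+x_4 = 21 is C(24,3) = 2024.
Subtract solutions that violate a single cap (substitute x_i' = x_i − (cap_i+1)): x_1 ≥ 9 gives C(15,3) = 455; x_2 ≥ 9 gives C(15,3) = 455; x_3 ≥ 5 gives C(19,3) = 969; x_4 ≥ 8 gives C(16,3) = 560. Together 2439.
Add back pairs where two caps are both exceeded: 20 + 120 + 35 + 120 + 35 + 165 = 495.
By inclusion–exclusion the count is 2024 − 2439 + 495 = 80.

80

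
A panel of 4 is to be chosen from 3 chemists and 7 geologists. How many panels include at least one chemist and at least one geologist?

Total 4-person selections from all 10: C(10,4) = 210.
Selections missing a whole group: no chemists → C(7,4) = 35; no geologists → C(3,4) = 0.
Both groups omitted at once is impossible, so 210 − 35 = 175.

175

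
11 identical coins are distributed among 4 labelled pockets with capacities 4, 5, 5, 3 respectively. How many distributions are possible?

Without the upper bounds there are C(14,3) = 364 ways to split 11 among 4 pockets.
Subtract solutions that violate a single cap (substitute x_i' = x_i − (cap_i+1)): x_1 ≥ 5 gives C(9,3) = 84; x_2 ≥ 6 gives C(8,3) = 56; x_3 ≥ 6 gives C(8,3) = 56; x_4 ≥ 4 gives C(10,3) = 120. Together 316.
Add back pairs where two caps are both exceeded: 1 + 1 + 10 + 0 + 4 + 4 = 20.
By inclusion–exclusion the count is 364 − 316 + 20 = 68.

68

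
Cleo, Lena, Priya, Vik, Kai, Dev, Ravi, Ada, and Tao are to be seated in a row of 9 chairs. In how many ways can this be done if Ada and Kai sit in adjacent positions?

80640

Glue Ada and Kai into one block (2 internal orders), leaving 8 units to arrange in a row.
So the count is 2·(8)! = 80640.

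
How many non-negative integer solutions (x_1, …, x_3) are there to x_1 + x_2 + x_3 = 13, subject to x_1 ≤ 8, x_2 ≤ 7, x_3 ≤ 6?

By stars and bars, unrestricted non-negative solutions to x_1+…+x_3 = 13 number C(13+2,2) = 105.
Subtract solutions that violate a single cap (substitute x_i' = x_i − (cap_i+1)): x_1 ≥ 9 gives C(6,2) = 15; x_2 ≥ 8 gives C(7,2) = 21; x_3 ≥ 7 gives C(8,2) = 28. Together 64.
No two caps can be exceeded simultaneously, so the pair terms are all 0.
By inclusion–exclusion the count is 105 − 64 + 0 = 41.

41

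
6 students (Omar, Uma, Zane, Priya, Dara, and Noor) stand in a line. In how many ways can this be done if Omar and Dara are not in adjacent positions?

Of the 6! = 720 arrangements, those with Omar and Dara adjacent number 2 × 5! = 240 (treat the pair as a block with 2 internal orders).
Complementary counting: 720 − 240 = 480.

480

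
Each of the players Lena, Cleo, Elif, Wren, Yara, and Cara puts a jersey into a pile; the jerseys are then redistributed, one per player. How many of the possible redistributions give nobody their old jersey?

265

This is the derangement count D_6: permutations of 6 items with no fixed point.
By inclusion–exclusion this is Σ_{j=0}^{6} (−1)^j C(6,j)·(6−j)!.
Computing: 720 − 720 + 360 − 120 + 30 − 6 + 1 = 265.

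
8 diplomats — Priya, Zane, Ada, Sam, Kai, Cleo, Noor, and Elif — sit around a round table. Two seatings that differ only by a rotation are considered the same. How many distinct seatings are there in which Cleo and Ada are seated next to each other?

1440

Treat {Cleo, Ada} as one unit (2 internal orders) and seat the resulting 7 units around the table: (6)! circular arrangements.
So 2 × (6)! = 2 × 720 = 1440.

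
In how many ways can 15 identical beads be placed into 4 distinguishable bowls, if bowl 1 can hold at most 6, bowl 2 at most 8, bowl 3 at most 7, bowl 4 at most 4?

196

Without the upper bounds there are C(18,3) = 816 ways to split 15 among 4 bowls.
Subtract solutions that violate a single cap (substitute x_i' = x_i − (cap_i+1)): x_1 ≥ 7 gives C(11,3) = 165; x_2 ≥ 9 gives C(9,3) = 84; x_3 ≥ 8 gives C(10,3) = 120; x_4 ≥ 5 gives C(13,3) = 286. Together 655.
Add back pairs where two caps are both exceeded: 0 + 1 + 20 + 0 + 4 + 10 = 35.
By inclusion–exclusion the count is 816 − 655 + 35 = 196.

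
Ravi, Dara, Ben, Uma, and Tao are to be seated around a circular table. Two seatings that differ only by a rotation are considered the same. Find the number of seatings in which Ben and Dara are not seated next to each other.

Without the restriction there are (4)! = 24 seatings.
Seatings with Ben beside Dara: treat them as a block with 2 internal orders, giving 2 × (3)! = 12.
Subtracting, 24 − 12 = 12.

12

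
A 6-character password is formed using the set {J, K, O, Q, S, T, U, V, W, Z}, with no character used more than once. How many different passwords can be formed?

Choose and order 6 of the 10 symbols: the first character has 10 options, the next 9, and so on down to 5.
10 × 9 × 8 × 7 × 6 × 5 = 151200.

151200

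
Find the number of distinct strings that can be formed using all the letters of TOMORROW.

TOMORROW has 8 letters with O appearing 3 times and R appearing twice.
The number of distinct arrangements is 8!/(3!·2!) = 40320/12 = 3360.

3360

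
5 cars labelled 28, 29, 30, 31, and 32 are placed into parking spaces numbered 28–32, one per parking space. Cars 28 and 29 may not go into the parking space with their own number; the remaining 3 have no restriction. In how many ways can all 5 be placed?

78

Let Aᵢ (for i ∈ {28, 29}) be the placements that put car i in its forbidden parking space. Any j of these fix j positions, leaving (5−j)! ways to fill the rest, and there are C(2,j) ways to pick which j.
By inclusion–exclusion, the number of valid placements is Σ_{j=0}^{2} (−1)^j C(2,j)·(5−j)!.
Computing: 120 − 48 + 6 = 78.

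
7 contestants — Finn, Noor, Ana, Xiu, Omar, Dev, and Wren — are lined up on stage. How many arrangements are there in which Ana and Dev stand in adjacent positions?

1440

Place the 5 others and the Ana-Dev pair as 6 objects in a line; the pair has 2 internal arrangements.
That gives 2 × 6! = 2 × 720 = 1440.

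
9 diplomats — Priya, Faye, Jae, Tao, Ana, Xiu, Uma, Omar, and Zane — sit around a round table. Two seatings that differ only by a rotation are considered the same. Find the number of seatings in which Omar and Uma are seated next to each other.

10080

Glue Omar and Uma into a block (2 internal orders). Seating 8 units around a circle gives (7)! arrangements.
So 2 × (7)! = 2 × 5040 = 10080.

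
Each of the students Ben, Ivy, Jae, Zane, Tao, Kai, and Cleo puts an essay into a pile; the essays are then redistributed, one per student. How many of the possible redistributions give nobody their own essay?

1854

This is the derangement count D_7: permutations of 7 items with no fixed point.
By inclusion–exclusion this is Σ_{j=0}^{7} (−1)^j C(7,j)·(7−j)!.
Computing: 5040 − 5040 + 2520 − 840 + 210 − 42 + 7 − 1 = 1854.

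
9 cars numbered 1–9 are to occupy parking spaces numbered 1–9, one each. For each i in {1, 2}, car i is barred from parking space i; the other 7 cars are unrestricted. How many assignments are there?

Let Aᵢ (for i ∈ {1, 2}) be the placements that put car i in its forbidden parking space. Any j of these fix j positions, leaving (9−j)! ways to fill the rest, and there are C(2,j) ways to pick which j.
By inclusion–exclusion, the number of valid placements is Σ_{j=0}^{2} (−1)^j C(2,j)·(9−j)!.
Computing: 362880 − 80640 + 5040 = 287280.

287280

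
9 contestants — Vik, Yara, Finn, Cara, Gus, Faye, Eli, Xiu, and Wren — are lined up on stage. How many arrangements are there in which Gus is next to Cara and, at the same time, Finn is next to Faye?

Treat {Gus,Cara} as one block (2 orders) and {Finn,Faye} as another (2 orders).
That leaves 7 units to arrange: 2 × 2 × 7! = 4 × 5040 = 20160.

20160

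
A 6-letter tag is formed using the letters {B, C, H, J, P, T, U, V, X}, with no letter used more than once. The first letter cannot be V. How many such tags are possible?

53760

The first letter has 9−1 = 8 choices (anything except V).
The remaining 5 letters are filled from the other 8 symbols without repetition: 8 × 7 × 6 × 5 × 4 = 6720.
Total: 8 × 6720 = 53760.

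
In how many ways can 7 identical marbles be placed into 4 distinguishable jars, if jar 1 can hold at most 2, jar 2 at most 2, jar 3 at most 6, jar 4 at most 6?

52

Ignoring the caps, the number of non-negative solutions to x_1+…+x_4 = 7 is C(10,3) = 120.
Subtract solutions that violate a single cap (substitute x_i' = x_i − (cap_i+1)): x_1 ≥ 3 gives C(7,3) = 35; x_2 ≥ 3 gives C(7,3) = 35; x_3 ≥ 7 gives C(3,3) = 1; x_4 ≥ 7 gives C(3,3) = 1. Together 72.
Add back pairs where two caps are both exceeded: 4 + 0 + 0 + 0 + 0 + 0 = 4.
By inclusion–exclusion the count is 120 − 72 + 4 = 52.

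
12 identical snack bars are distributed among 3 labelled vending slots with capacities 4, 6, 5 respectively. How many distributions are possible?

10

Ignoring the caps, the number of non-negative solutions to x_1+…+x_3 = 12 is C(14,2) = 91.
Subtract solutions that violate a single cap (substitute x_i' = x_i − (cap_i+1)): x_1 ≥ 5 gives C(9,2) = 36; x_2 ≥ 7 gives C(7,2) = 21; x_3 ≥ 6 gives C(8,2) = 28. Together 85.
Add back pairs where two caps are both exceeded: 1 + 3 + 0 = 4.
By inclusion–exclusion the count is 91 − 85 + 4 = 10.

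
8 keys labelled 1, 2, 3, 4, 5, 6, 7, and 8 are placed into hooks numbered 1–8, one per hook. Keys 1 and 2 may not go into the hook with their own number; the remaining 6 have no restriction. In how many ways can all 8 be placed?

Let Aᵢ (for i ∈ {1, 2}) be the placements that put key i in its forbidden hook. Any j of these fix j positions, leaving (8−j)! ways to fill the rest, and there are C(2,j) ways to pick which j.
By inclusion–exclusion, the number of valid placements is Σ_{j=0}^{2} (−1)^j C(2,j)·(8−j)!.
Computing: 40320 − 10080 + 720 = 30960.

30960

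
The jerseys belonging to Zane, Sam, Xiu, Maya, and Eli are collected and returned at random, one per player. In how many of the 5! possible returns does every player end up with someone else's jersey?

44

Count assignments avoiding every fixed point. For any j of the 5 players fixed to their old jersey, the other 5−j can be arranged in (5−j)! ways.
By inclusion–exclusion this is Σ_{j=0}^{5} (−1)^j C(5,j)·(5−j)!.
Computing: 120 − 120 + 60 − 20 + 5 − 1 = 44.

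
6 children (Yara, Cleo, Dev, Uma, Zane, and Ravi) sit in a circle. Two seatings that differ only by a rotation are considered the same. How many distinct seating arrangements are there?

120

Around a circle, 6 distinct people have 6!/6 = (5)! = 120 rotationally distinct seatings.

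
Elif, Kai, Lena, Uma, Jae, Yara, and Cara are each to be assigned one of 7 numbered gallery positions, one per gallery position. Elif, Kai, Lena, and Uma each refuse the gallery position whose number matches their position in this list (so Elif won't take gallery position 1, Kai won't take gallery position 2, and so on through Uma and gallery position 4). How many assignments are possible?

2790

Let Aᵢ (for 1 ≤ i ≤ 4) be the placements that put person i in their forbidden gallery position. Any j of these fix j positions, leaving (7−j)! ways to fill the rest, and there are C(4,j) ways to pick which j.
By inclusion–exclusion, the number of valid placements is Σ_{j=0}^{4} (−1)^j C(4,j)·(7−j)!.
Computing: 5040 − 2880 + 720 − 96 + 6 = 2790.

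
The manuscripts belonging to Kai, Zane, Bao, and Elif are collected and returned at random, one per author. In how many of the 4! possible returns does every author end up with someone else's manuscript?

This is the derangement count D_4: permutations of 4 items with no fixed point.
By inclusion–exclusion this is Σ_{j=0}^{4} (−1)^j C(4,j)·(4−j)!.
Computing: 24 − 24 + 12 − 4 + 1 = 9.

9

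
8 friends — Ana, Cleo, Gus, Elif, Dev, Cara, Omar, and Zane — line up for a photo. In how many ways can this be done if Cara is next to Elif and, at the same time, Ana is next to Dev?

Treat {Cara,Elif} as one block (2 orders) and {Ana,Dev} as another (2 orders).
That leaves 6 units to arrange: 2 × 2 × 6! = 4 × 720 = 2880.

2880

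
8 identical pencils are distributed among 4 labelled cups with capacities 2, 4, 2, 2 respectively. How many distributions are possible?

Ignoring the caps, the number of non-negative solutions to x_1+…+x_4 = 8 is C(11,3) = 165.
Subtract solutions that violate a single cap (substitute x_i' = x_i − (cap_i+1)): x_1 ≥ 3 gives C(8,3) = 56; x_2 ≥ 5 gives C(6,3) = 20; x_3 ≥ 3 gives C(8,3) = 56; x_4 ≥ 3 gives C(8,3) = 56. Together 188.
Add back pairs where two caps are both exceeded: 1 + 10 + 10 + 1 + 1 + 10 = 33.
By inclusion–exclusion the count is 165 − 188 + 33 = 10.

10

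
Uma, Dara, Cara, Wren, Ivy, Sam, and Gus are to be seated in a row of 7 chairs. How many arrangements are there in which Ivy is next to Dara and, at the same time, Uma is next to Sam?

480

Treat {Ivy,Dara} as one block (2 orders) and {Uma,Sam} as another (2 orders).
That leaves 5 units to arrange: 2 × 2 × 5! = 4 × 120 = 480.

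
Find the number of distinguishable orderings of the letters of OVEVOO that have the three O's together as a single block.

Treat the 3 copies of O as a single block. The multiset to arrange is then {OOO, E, V, V}, 4 items in all.
That gives (4)!/(2!) = 12 arrangements.

12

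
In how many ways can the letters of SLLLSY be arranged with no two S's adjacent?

There are 6!/(3!·2!) = 60 arrangements of SLLLSY in total.
If the two S's are adjacent, glue them into one block, leaving 5 items to arrange: (5)!/(3!) = 20 ways.
Subtracting, 60 − 20 = 40 arrangements keep the S's apart.

40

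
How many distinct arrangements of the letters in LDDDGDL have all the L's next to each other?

30

Treat the 2 copies of L as a single block. The multiset to arrange is then {LL, D, D, D, D, G}, 6 items in all.
That gives (6)!/(4!) = 30 arrangements.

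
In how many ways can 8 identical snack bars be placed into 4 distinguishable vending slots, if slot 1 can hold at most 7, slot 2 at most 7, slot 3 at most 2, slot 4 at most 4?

88

Without the upper bounds there are C(11,3) = 165 ways to split 8 among 4 vending slots.
Subtract solutions that violate a single cap (substitute x_i' = x_i − (cap_i+1)): x_1 ≥ 8 gives C(3,3) = 1; x_2 ≥ 8 gives C(3,3) = 1; x_3 ≥ 3 gives C(8,3) = 56; x_4 ≥ 5 gives C(6,3) = 20. Together 78.
Add back pairs where two caps are both exceeded: 0 + 0 + 0 + 0 + 0 + 1 = 1.
By inclusion–exclusion the count is 165 − 78 + 1 = 88.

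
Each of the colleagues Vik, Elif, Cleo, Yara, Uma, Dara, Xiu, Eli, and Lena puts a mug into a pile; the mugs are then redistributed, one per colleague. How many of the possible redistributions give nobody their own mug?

Count assignments avoiding every fixed point. For any j of the 9 colleagues fixed to their own mug, the other 9−j can be arranged in (9−j)! ways.
By inclusion–exclusion this is Σ_{j=0}^{9} (−1)^j C(9,j)·(9−j)!.
Computing: 362880 − 362880 + 181440 − 60480 + 15120 − 3024 + 504 − 72 + 9 − 1 = 133496.

133496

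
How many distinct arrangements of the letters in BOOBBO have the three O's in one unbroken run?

4

Treat the 3 copies of O as a single block. The multiset to arrange is then {OOO, B, B, B}, 4 items in all.
That gives (4)!/(3!) = 4 arrangements.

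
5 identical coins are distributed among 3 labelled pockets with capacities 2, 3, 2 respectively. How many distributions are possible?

Ignoring the caps, the number of non-negative solutions to x_1+…+x_3 = 5 is C(7,2) = 21.
Subtract solutions that violate a single cap (substitute x_i' = x_i − (cap_i+1)): x_1 ≥ 3 gives C(4,2) = 6; x_2 ≥ 4 gives C(3,2) = 3; x_3 ≥ 3 gives C(4,2) = 6. Together 15.
No two caps can be exceeded simultaneously, so the pair terms are all 0.
By inclusion–exclusion the count is 21 − 15 + 0 = 6.

6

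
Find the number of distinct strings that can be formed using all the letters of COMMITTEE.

COMMITTEE has 9 letters with E appearing twice, M appearing twice, and T appearing twice.
Dividing 9! = 362880 by 2!·2!·2! = 8 for the repeated letters gives 45360.

45360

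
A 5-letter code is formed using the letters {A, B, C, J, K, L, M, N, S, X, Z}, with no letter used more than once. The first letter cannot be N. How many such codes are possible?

The first letter has 11−1 = 10 choices (anything except N).
The remaining 4 letters are filled from the other 10 symbols without repetition: 10 × 9 × 8 × 7 = 5040.
Total: 10 × 5040 = 50400.

50400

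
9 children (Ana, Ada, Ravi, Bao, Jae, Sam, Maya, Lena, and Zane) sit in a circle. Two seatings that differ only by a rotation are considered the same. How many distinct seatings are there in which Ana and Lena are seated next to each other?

Glue Ana and Lena into a block (2 internal orders). Seating 8 units around a circle gives (7)! arrangements.
So 2 × (7)! = 2 × 5040 = 10080.

10080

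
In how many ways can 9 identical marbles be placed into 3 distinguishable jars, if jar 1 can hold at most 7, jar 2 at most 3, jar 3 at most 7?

By stars and bars, unrestricted non-negative solutions to x_1+…+x_3 = 9 number C(9+2,2) = 55.
Subtract solutions that violate a single cap (substitute x_i' = x_i − (cap_i+1)): x_1 ≥ 8 gives C(3,2) = 3; x_2 ≥ 4 gives C(7,2) = 21; x_3 ≥ 8 gives C(3,2) = 3. Together 27.
No two caps can be exceeded simultaneously, so the pair terms are all 0.
By inclusion–exclusion the count is 55 − 27 + 0 = 28.

28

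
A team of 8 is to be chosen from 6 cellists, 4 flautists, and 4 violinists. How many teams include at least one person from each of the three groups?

Total 8-person selections from all 14: C(14,8) = 3003.
Selections missing a whole group: no cellists → C(8,8) = 1; no flautists → C(10,8) = 45; no violinists → C(10,8) = 45.
Add back selections omitting two groups (i.e. drawn from a single group): C(6,8) + C(4,8) + C(4,8) = 0.
By inclusion–exclusion: 3003 − 91 + 0 = 2912.

2912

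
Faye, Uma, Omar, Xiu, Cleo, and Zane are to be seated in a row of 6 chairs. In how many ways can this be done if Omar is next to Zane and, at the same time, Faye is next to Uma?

Treat {Omar,Zane} as one block (2 orders) and {Faye,Uma} as another (2 orders).
That leaves 4 units to arrange: 2 × 2 × 4! = 4 × 24 = 96.

96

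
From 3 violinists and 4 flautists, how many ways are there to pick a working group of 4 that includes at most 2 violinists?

31

Split by how many violinists are chosen (0 through 2).
Sum: C(3,0)·C(4,4) + C(3,1)·C(4,3) + C(3,2)·C(4,2) = 1 + 12 + 18 = 31.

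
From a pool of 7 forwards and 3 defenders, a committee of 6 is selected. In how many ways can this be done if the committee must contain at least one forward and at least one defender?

Total 6-person selections from all 10: C(10,6) = 210.
Subtract selections that omit an entire group: no forwards → C(3,6) = 0; no defenders → C(7,6) = 7.
Both groups omitted at once is impossible, so 210 − 7 = 203.

203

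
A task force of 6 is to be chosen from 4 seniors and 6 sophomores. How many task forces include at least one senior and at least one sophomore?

With no constraint there are C(10,6) = 210 possible selections.
Selections missing a whole group: no seniors → C(6,6) = 1; no sophomores → C(4,6) = 0.
Both groups omitted at once is impossible, so 210 − 1 = 209.

209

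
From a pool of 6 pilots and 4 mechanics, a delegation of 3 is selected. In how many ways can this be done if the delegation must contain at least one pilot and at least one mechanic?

96

Unrestricted: C(10,3) = 120 ways to pick any 3 of the 10.
Subtract selections that omit an entire group: no pilots → C(4,3) = 4; no mechanics → C(6,3) = 20.
Both groups omitted at once is impossible, so 120 − 24 = 96.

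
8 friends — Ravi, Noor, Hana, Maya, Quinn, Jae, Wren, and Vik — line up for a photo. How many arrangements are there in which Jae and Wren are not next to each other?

Of the 8! = 40320 arrangements, those with Jae and Wren adjacent number 2 × 7! = 10080 (treat the pair as a block with 2 internal orders).
So 40320 − 10080 = 30240 arrangements keep them apart.

30240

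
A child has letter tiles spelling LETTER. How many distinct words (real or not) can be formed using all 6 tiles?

180

The 6 letters of LETTER have repeats: E appearing twice and T appearing twice.
The number of distinct arrangements is 6!/(2!·2!) = 720/4 = 180.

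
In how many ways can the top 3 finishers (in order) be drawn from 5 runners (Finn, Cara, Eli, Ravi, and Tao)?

60

There are 5 choices for 1st place, 4 for 2nd, and 3 for 3rd.
That gives 5 × 4 × 3 = 60.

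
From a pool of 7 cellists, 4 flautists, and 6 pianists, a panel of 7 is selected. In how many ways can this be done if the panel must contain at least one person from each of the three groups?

Total 7-person selections from all 17: C(17,7) = 19448.
Subtract selections that omit an entire group: no cellists → C(10,7) = 120; no flautists → C(13,7) = 1716; no pianists → C(11,7) = 330.
Add back selections omitting two groups (i.e. drawn from a single group): C(7,7) + C(4,7) + C(6,7) = 1.
By inclusion–exclusion: 19448 − 2166 + 1 = 17283.

17283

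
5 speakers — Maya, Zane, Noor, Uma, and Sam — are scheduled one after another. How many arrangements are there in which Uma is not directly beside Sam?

Of the 5! = 120 arrangements, those with Uma and Sam adjacent number 2 × 4! = 48 (treat the pair as a block with 2 internal orders).
Complementary counting: 120 − 48 = 72.

72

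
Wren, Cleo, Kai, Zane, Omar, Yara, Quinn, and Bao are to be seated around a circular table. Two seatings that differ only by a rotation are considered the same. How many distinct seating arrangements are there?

Around a circle, 8 distinct people have 8!/8 = (7)! = 5040 rotationally distinct seatings.

5040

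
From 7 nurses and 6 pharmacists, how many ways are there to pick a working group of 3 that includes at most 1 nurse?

125

Split by how many nurses are chosen (0 through 1).
Sum: C(7,0)·C(6,3) + C(7,1)·C(6,2) = 20 + 105 = 125.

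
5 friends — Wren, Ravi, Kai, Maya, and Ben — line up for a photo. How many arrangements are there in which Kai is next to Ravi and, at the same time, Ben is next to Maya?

24

Treat {Kai,Ravi} as one block (2 orders) and {Ben,Maya} as another (2 orders).
That leaves 3 units to arrange: 2 × 2 × 3! = 4 × 6 = 24.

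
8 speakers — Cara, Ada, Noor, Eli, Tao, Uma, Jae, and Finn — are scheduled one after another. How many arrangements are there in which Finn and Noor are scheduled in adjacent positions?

10080

Treat {Finn, Noor} as a single unit. There are 7 units to order, and the pair itself can be ordered 2 ways.
That gives 2 × 7! = 2 × 5040 = 10080.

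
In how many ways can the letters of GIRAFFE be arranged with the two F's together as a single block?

720

Treat the 2 copies of F as a single block. The multiset to arrange is then {FF, A, E, G, I, R}, 6 items in all.
All 6 items are distinct, so there are (6)! = 720 arrangements.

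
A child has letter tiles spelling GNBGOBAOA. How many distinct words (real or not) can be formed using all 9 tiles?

22680

Letter multiplicities in GNBGOBAOA: A×2, B×2, G×2, N×1, O×2.
Dividing 9! = 362880 by 2!·2!·2!·2! = 16 for the repeated letters gives 22680.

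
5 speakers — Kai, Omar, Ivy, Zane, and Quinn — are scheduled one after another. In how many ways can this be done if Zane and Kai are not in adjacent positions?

There are 5! = 120 arrangements in all. If Zane and Kai are adjacent, merging them into one block gives 2·(4)! = 48 arrangements.
So 120 − 48 = 72 arrangements keep them apart.

72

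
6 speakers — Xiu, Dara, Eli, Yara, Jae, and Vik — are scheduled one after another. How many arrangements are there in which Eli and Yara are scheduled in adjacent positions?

240

Glue Eli and Yara into one block (2 internal orders), leaving 5 units to arrange in a row.
That gives 2 × 5! = 2 × 120 = 240.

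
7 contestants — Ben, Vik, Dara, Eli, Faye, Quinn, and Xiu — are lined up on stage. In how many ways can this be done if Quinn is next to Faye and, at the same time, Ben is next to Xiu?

Treat {Quinn,Faye} as one block (2 orders) and {Ben,Xiu} as another (2 orders).
That leaves 5 units to arrange: 2 × 2 × 5! = 4 × 120 = 480.

480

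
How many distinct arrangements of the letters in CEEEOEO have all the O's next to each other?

30

Treat the 2 copies of O as a single block. The multiset to arrange is then {OO, C, E, E, E, E}, 6 items in all.
That gives (6)!/(4!) = 30 arrangements.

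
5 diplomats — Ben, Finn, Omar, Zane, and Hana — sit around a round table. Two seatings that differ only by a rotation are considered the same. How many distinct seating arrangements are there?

Around a circle, 5 distinct people have 5!/5 = (4)! = 24 rotationally distinct seatings.

24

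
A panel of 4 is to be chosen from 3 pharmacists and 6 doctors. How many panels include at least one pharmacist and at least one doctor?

111

Unrestricted: C(9,4) = 126 ways to pick any 4 of the 9.
Subtract selections that omit an entire group: no pharmacists → C(6,4) = 15; no doctors → C(3,4) = 0.
Both groups omitted at once is impossible, so 126 − 15 = 111.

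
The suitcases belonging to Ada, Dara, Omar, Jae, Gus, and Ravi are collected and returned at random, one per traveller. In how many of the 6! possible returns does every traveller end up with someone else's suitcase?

Count assignments avoiding every fixed point. For any j of the 6 travellers fixed to their own suitcase, the other 6−j can be arranged in (6−j)! ways.
By inclusion–exclusion this is Σ_{j=0}^{6} (−1)^j C(6,j)·(6−j)!.
Computing: 720 − 720 + 360 − 120 + 30 − 6 + 1 = 265.

265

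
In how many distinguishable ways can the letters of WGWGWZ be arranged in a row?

The 6 letters of WGWGWZ have repeats: G appearing twice and W appearing 3 times.
Dividing 6! = 720 by 3!·2! = 12 for the repeated letters gives 60.

60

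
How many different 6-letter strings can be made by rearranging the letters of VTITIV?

VTITIV has 6 letters with I appearing twice, T appearing twice, and V appearing twice.
The number of distinct arrangements is 6!/(2!·2!·2!) = 720/8 = 90.

90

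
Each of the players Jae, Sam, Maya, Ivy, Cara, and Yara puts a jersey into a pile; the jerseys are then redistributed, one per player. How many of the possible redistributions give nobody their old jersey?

This is the derangement count D_6: permutations of 6 items with no fixed point.
By inclusion–exclusion this is Σ_{j=0}^{6} (−1)^j C(6,j)·(6−j)!.
Computing: 720 − 720 + 360 − 120 + 30 − 6 + 1 = 265.

265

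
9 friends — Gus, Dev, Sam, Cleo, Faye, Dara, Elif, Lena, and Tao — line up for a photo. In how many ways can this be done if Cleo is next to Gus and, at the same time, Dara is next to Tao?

20160

Treat {Cleo,Gus} as one block (2 orders) and {Dara,Tao} as another (2 orders).
That leaves 7 units to arrange: 2 × 2 × 7! = 4 × 5040 = 20160.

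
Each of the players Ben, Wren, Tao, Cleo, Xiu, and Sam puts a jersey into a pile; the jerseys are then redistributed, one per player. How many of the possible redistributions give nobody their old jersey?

This is the derangement count D_6: permutations of 6 items with no fixed point.
By inclusion–exclusion this is Σ_{j=0}^{6} (−1)^j C(6,j)·(6−j)!.
Computing: 720 − 720 + 360 − 120 + 30 − 6 + 1 = 265.

265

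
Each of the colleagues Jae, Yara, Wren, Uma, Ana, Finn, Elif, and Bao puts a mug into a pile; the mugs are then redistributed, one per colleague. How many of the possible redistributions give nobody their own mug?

This is the derangement count D_8: permutations of 8 items with no fixed point.
By inclusion–exclusion this is Σ_{j=0}^{8} (−1)^j C(8,j)·(8−j)!.
Computing: 40320 − 40320 + 20160 − 6720 + 1680 − 336 + 56 − 8 + 1 = 14833.

14833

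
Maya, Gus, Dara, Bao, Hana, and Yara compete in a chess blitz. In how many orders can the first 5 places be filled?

720

This is an ordered selection of 5 from 6: P(6,5).
That gives 6 × 5 × 4 × 3 × 2 = 720.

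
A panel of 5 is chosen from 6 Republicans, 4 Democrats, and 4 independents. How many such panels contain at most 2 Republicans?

Split by how many Republicans are chosen (0 through 2).
Sum: C(6,0)·C(8,5) + C(6,1)·C(8,4) + C(6,2)·C(8,3) = 56 + 420 + 840 = 1316.

1316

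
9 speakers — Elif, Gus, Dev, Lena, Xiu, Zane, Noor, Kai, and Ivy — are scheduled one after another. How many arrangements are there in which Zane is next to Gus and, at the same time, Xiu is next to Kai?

Treat {Zane,Gus} as one block (2 orders) and {Xiu,Kai} as another (2 orders).
That leaves 7 units to arrange: 2 × 2 × 7! = 4 × 5040 = 20160.

20160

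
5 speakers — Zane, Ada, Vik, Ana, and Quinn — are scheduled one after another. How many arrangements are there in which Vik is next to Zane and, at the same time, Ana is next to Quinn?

Treat {Vik,Zane} as one block (2 orders) and {Ana,Quinn} as another (2 orders).
That leaves 3 units to arrange: 2 × 2 × 3! = 4 × 6 = 24.

24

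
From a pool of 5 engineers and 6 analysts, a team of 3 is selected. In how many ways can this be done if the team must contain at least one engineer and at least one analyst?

With no constraint there are C(11,3) = 165 possible selections.
Subtract selections that omit an entire group: no engineers → C(6,3) = 20; no analysts → C(5,3) = 10.
Both groups omitted at once is impossible, so 165 − 30 = 135.

135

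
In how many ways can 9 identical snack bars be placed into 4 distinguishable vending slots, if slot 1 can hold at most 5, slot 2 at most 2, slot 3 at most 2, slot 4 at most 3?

18

By stars and bars, unrestricted non-negative solutions to x_1+…+x_4 = 9 number C(9+3,3) = 220.
Subtract solutions that violate a single cap (substitute x_i' = x_i − (cap_i+1)): x_1 ≥ 6 gives C(6,3) = 20; x_2 ≥ 3 gives C(9,3) = 84; x_3 ≥ 3 gives C(9,3) = 84; x_4 ≥ 4 gives C(8,3) = 56. Together 244.
Add back pairs where two caps are both exceeded: 1 + 1 + 0 + 20 + 10 + 10 = 42.
By inclusion–exclusion the count is 220 − 244 + 42 = 18.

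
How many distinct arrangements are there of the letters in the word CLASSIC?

1260

Letter multiplicities in CLASSIC: A×1, C×2, I×1, L×1, S×2.
Dividing 7! = 5040 by 2!·2! = 4 for the repeated letters gives 1260.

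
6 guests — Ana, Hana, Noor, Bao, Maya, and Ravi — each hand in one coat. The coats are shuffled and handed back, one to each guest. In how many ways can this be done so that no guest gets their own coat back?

265

Count assignments avoiding every fixed point. For any j of the 6 guests fixed to their own coat, the other 6−j can be arranged in (6−j)! ways.
By inclusion–exclusion this is Σ_{j=0}^{6} (−1)^j C(6,j)·(6−j)!.
Computing: 720 − 720 + 360 − 120 + 30 − 6 + 1 = 265.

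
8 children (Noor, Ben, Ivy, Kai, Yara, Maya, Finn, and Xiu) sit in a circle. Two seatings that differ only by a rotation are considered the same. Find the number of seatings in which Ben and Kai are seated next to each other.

Treat {Ben, Kai} as one unit (2 internal orders) and seat the resulting 7 units around the table: (6)! circular arrangements.
So 2 × (6)! = 2 × 720 = 1440.

1440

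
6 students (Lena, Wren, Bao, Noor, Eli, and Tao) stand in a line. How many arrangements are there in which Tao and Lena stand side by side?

Glue Tao and Lena into one block (2 internal orders), leaving 5 units to arrange in a row.
That gives 2 × 5! = 2 × 120 = 240.

240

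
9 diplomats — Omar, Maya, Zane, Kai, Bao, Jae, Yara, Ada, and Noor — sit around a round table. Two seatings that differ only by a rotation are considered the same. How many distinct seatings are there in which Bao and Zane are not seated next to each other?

30240

Without the restriction there are (8)! = 40320 seatings.
Seatings with Bao beside Zane: treat them as a block with 2 internal orders, giving 2 × (7)! = 10080.
Subtracting, 40320 − 10080 = 30240.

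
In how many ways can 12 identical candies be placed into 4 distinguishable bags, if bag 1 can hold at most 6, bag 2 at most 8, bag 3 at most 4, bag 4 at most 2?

Ignoring the caps, the number of non-negative solutions to x_1+…+x_4 = 12 is C(15,3) = 455.
Subtract solutions that violate a single cap (substitute x_i' = x_i − (cap_i+1)): x_1 ≥ 7 gives C(8,3) = 56; x_2 ≥ 9 gives C(6,3) = 20; x_3 ≥ 5 gives C(10,3) = 120; x_4 ≥ 3 gives C(12,3) = 220. Together 416.
Add back pairs where two caps are both exceeded: 0 + 1 + 10 + 0 + 1 + 35 = 47.
By inclusion–exclusion the count is 455 − 416 + 47 = 86.

86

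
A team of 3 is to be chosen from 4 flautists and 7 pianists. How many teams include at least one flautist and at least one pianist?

With no constraint there are C(11,3) = 165 possible selections.
Selections missing a whole group: no flautists → C(7,3) = 35; no pianists → C(4,3) = 4.
Both groups omitted at once is impossible, so 165 − 39 = 126.

126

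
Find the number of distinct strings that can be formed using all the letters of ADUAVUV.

630

ADUAVUV has 7 letters with A appearing twice, U appearing twice, and V appearing twice.
Dividing 7! = 5040 by 2!·2!·2! = 8 for the repeated letters gives 630.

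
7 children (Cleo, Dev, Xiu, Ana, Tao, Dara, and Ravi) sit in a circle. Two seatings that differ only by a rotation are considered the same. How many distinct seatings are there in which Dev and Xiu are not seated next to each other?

480

All circular seatings of 7 people number (6)! = 720.
Those with Dev next to Xiu: fuse the pair into one unit and seat 6 units around a circle — 2·(5)! = 240.
Subtracting, 720 − 240 = 480.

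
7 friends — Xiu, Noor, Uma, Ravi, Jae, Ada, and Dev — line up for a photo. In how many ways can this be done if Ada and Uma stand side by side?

Treat {Ada, Uma} as a single unit. There are 6 units to order, and the pair itself can be ordered 2 ways.
That gives 2 × 6! = 2 × 720 = 1440.

1440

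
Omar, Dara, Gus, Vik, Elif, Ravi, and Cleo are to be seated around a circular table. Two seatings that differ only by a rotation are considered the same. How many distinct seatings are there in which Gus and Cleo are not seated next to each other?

All circular seatings of 7 people number (6)! = 720.
Those with Gus next to Cleo: fuse the pair into one unit and seat 6 units around a circle — 2·(5)! = 240.
Subtracting, 720 − 240 = 480.

480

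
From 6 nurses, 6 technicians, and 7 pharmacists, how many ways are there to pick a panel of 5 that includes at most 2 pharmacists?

8877

Split by how many pharmacists are chosen (0 through 2).
Sum: C(7,0)·C(12,5) + C(7,1)·C(12,4) + C(7,2)·C(12,3) = 792 + 3465 + 4620 = 8877.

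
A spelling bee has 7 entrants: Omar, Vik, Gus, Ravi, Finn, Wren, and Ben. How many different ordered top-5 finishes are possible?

There are 7 choices for 1st place, 6 for 2nd, and so on down to 3 for position 5.
That gives 7 × 6 × 5 × 4 × 3 = 2520.

2520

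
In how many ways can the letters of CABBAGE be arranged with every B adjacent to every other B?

360

Treat the 2 copies of B as a single block. The multiset to arrange is then {BB, A, A, C, E, G}, 6 items in all.
That gives (6)!/(2!) = 360 arrangements.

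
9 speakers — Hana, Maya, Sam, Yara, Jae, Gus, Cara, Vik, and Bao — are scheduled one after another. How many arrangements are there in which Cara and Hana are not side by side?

282240

There are 9! = 362880 arrangements in all. If Cara and Hana are adjacent, merging them into one block gives 2·(8)! = 80640 arrangements.
Complementary counting: 362880 − 80640 = 282240.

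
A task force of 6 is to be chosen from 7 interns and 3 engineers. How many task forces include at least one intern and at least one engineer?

Total 6-person selections from all 10: C(10,6) = 210.
Selections missing a whole group: no interns → C(3,6) = 0; no engineers → C(7,6) = 7.
Both groups omitted at once is impossible, so 210 − 7 = 203.

203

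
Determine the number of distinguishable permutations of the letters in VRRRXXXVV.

1680

Letter multiplicities in VRRRXXXVV: R×3, V×3, X×3.
The number of distinct arrangements is 9!/(3!·3!·3!) = 362880/216 = 1680.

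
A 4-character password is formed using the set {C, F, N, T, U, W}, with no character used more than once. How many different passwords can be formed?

With no repetition, fill the 4 characters in order: 6 choices, then 5, down to 3.
That product is 6 × 5 × 4 × 3 = 360.

360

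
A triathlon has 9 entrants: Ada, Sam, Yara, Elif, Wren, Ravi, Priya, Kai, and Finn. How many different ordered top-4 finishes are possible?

3024

There are 9 choices for 1st place, 8 for 2nd, and so on down to 6 for position 4.
That gives 9 × 8 × 7 × 6 = 3024.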